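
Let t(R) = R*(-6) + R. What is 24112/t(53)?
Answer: -24112/265 ≈ -90.989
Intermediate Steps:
t(R) = -5*R (t(R) = -6*R + R = -5*R)
24112/t(53) = 24112/((-5*53)) = 24112/(-265) = 24112*(-1/265) = -24112/265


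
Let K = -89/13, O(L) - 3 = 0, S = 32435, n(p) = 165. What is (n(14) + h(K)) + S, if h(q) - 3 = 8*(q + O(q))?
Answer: 423439/13 ≈ 32572.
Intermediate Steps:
O(L) = 3 (O(L) = 3 + 0 = 3)
K = -89/13 (K = -89*1/13 = -89/13 ≈ -6.8462)
h(q) = 27 + 8*q (h(q) = 3 + 8*(q + 3) = 3 + 8*(3 + q) = 3 + (24 + 8*q) = 27 + 8*q)
(n(14) + h(K)) + S = (165 + (27 + 8*(-89/13))) + 32435 = (165 + (27 - 712/13)) + 32435 = (165 - 361/13) + 32435 = 1784/13 + 32435 = 423439/13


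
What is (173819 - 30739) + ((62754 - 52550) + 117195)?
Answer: 270479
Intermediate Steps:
(173819 - 30739) + ((62754 - 52550) + 117195) = 143080 + (10204 + 117195) = 143080 + 127399 = 270479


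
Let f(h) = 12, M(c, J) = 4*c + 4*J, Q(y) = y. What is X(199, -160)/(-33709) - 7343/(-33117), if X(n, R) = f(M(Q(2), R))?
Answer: 35303969/159477279 ≈ 0.22137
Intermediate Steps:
M(c, J) = 4*J + 4*c
X(n, R) = 12
X(199, -160)/(-33709) - 7343/(-33117) = 12/(-33709) - 7343/(-33117) = 12*(-1/33709) - 7343*(-1/33117) = -12/33709 + 1049/4731 = 35303969/159477279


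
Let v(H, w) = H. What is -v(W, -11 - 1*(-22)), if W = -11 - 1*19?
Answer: 30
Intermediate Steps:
W = -30 (W = -11 - 19 = -30)
-v(W, -11 - 1*(-22)) = -1*(-30) = 30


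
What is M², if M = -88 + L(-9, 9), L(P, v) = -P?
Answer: 6241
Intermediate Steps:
M = -79 (M = -88 - 1*(-9) = -88 + 9 = -79)
M² = (-79)² = 6241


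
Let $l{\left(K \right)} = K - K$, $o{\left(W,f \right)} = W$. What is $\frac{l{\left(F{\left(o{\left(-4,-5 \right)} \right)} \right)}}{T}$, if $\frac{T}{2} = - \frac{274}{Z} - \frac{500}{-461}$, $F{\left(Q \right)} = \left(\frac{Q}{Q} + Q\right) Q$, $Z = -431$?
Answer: $0$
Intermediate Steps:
$F{\left(Q \right)} = Q \left(1 + Q\right)$ ($F{\left(Q \right)} = \left(1 + Q\right) Q = Q \left(1 + Q\right)$)
$l{\left(K \right)} = 0$
$T = \frac{683628}{198691}$ ($T = 2 \left(- \frac{274}{-431} - \frac{500}{-461}\right) = 2 \left(\left(-274\right) \left(- \frac{1}{431}\right) - - \frac{500}{461}\right) = 2 \left(\frac{274}{431} + \frac{500}{461}\right) = 2 \cdot \frac{341814}{198691} = \frac{683628}{198691} \approx 3.4407$)
$\frac{l{\left(F{\left(o{\left(-4,-5 \right)} \right)} \right)}}{T} = \frac{0}{\frac{683628}{198691}} = 0 \cdot \frac{198691}{683628} = 0$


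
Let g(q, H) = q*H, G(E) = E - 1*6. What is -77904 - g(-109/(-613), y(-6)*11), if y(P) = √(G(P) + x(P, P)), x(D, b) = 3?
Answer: -77904 - 3597*I/613 ≈ -77904.0 - 5.8679*I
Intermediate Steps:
G(E) = -6 + E (G(E) = E - 6 = -6 + E)
y(P) = √(-3 + P) (y(P) = √((-6 + P) + 3) = √(-3 + P))
g(q, H) = H*q
-77904 - g(-109/(-613), y(-6)*11) = -77904 - √(-3 - 6)*11*(-109/(-613)) = -77904 - √(-9)*11*(-109*(-1/613)) = -77904 - (3*I)*11*109/613 = -77904 - 33*I*109/613 = -77904 - 3597*I/613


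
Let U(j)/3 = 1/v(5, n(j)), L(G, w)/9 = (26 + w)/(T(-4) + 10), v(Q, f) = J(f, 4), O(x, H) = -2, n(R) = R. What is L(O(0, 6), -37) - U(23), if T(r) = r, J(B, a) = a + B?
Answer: -299/18 ≈ -16.611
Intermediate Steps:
J(B, a) = B + a
v(Q, f) = 4 + f (v(Q, f) = f + 4 = 4 + f)
L(G, w) = 39 + 3*w/2 (L(G, w) = 9*((26 + w)/(-4 + 10)) = 9*((26 + w)/6) = 9*((26 + w)*(⅙)) = 9*(13/3 + w/6) = 39 + 3*w/2)
U(j) = 3/(4 + j)
L(O(0, 6), -37) - U(23) = (39 + (3/2)*(-37)) - 3/(4 + 23) = (39 - 111/2) - 3/27 = -33/2 - 3/27 = -33/2 - 1*⅑ = -33/2 - ⅑ = -299/18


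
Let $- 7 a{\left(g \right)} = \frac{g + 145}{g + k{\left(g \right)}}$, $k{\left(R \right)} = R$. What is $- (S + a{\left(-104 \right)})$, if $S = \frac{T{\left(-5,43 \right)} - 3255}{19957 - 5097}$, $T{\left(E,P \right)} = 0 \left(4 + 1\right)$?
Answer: $\frac{206501}{1081808} \approx 0.19089$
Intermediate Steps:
$T{\left(E,P \right)} = 0$ ($T{\left(E,P \right)} = 0 \cdot 5 = 0$)
$a{\left(g \right)} = - \frac{145 + g}{14 g}$ ($a{\left(g \right)} = - \frac{\left(g + 145\right) \frac{1}{g + g}}{7} = - \frac{\left(145 + g\right) \frac{1}{2 g}}{7} = - \frac{\frac{1}{2} \frac{1}{g} \left(145 + g\right)}{7} = - \frac{145 + g}{14 g}$)
$S = - \frac{651}{2972}$ ($S = \frac{0 - 3255}{19957 - 5097} = - \frac{3255}{14860} = \left(-3255\right) \frac{1}{14860} = - \frac{651}{2972} \approx -0.21904$)
$- (S + a{\left(-104 \right)}) = - (- \frac{651}{2972} + \frac{-145 - -104}{14 \left(-104\right)}) = - (- \frac{651}{2972} + \frac{1}{14} \left(- \frac{1}{104}\right) \left(-145 + 104\right)) = - (- \frac{651}{2972} + \frac{1}{14} \left(- \frac{1}{104}\right) \left(-41\right)) = - (- \frac{651}{2972} + \frac{41}{1456}) = \left(-1\right) \left(- \frac{206501}{1081808}\right) = \frac{206501}{1081808}$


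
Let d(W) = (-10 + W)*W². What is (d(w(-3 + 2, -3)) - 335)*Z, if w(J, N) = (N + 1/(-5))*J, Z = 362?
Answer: -18309598/125 ≈ -1.4648e+5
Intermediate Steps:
w(J, N) = J*(-⅕ + N) (w(J, N) = (N - ⅕)*J = (-⅕ + N)*J = J*(-⅕ + N))
d(W) = W²*(-10 + W)
(d(w(-3 + 2, -3)) - 335)*Z = (((-3 + 2)*(-⅕ - 3))²*(-10 + (-3 + 2)*(-⅕ - 3)) - 335)*362 = ((-1*(-16/5))²*(-10 - 1*(-16/5)) - 335)*362 = ((16/5)²*(-10 + 16/5) - 335)*362 = ((256/25)*(-34/5) - 335)*362 = (-8704/125 - 335)*362 = -50579/125*362 = -18309598/125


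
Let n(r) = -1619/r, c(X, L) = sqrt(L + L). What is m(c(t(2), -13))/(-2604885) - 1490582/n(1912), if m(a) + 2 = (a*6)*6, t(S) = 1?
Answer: 7423903453153078/4217308815 - 12*I*sqrt(26)/868295 ≈ 1.7603e+6 - 7.0469e-5*I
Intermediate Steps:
c(X, L) = sqrt(2)*sqrt(L) (c(X, L) = sqrt(2*L) = sqrt(2)*sqrt(L))
m(a) = -2 + 36*a (m(a) = -2 + (a*6)*6 = -2 + (6*a)*6 = -2 + 36*a)
m(c(t(2), -13))/(-2604885) - 1490582/n(1912) = (-2 + 36*(sqrt(2)*sqrt(-13)))/(-2604885) - 1490582/((-1619/1912)) = (-2 + 36*(sqrt(2)*(I*sqrt(13))))*(-1/2604885) - 1490582/((-1619*1/1912)) = (-2 + 36*(I*sqrt(26)))*(-1/2604885) - 1490582/(-1619/1912) = (-2 + 36*I*sqrt(26))*(-1/2604885) - 1490582*(-1912/1619) = (2/2604885 - 12*I*sqrt(26)/868295) + 2849992784/1619 = 7423903453153078/4217308815 - 12*I*sqrt(26)/868295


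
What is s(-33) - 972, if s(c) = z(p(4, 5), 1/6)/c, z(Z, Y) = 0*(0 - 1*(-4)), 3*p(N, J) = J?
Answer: -972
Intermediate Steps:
p(N, J) = J/3
z(Z, Y) = 0 (z(Z, Y) = 0*(0 + 4) = 0*4 = 0)
s(c) = 0 (s(c) = 0/c = 0)
s(-33) - 972 = 0 - 972 = -972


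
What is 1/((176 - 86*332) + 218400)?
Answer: 1/190024 ≈ 5.2625e-6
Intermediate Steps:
1/((176 - 86*332) + 218400) = 1/((176 - 28552) + 218400) = 1/(-28376 + 218400) = 1/190024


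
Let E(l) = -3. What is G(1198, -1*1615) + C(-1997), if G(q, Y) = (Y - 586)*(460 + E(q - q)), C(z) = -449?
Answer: -1006306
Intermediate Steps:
G(q, Y) = -267802 + 457*Y (G(q, Y) = (Y - 586)*(460 - 3) = (-586 + Y)*457 = -267802 + 457*Y)
G(1198, -1*1615) + C(-1997) = (-267802 + 457*(-1*1615)) - 449 = (-267802 + 457*(-1615)) - 449 = (-267802 - 738055) - 449 = -1005857 - 449 = -1006306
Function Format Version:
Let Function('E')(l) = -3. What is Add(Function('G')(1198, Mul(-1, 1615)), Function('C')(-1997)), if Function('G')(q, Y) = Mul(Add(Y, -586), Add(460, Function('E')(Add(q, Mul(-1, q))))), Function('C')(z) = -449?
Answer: -1006306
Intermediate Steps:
Function('G')(q, Y) = Add(-267802, Mul(457, Y)) (Function('G')(q, Y) = Mul(Add(Y, -586), Add(460, -3)) = Mul(Add(-586, Y), 457) = Add(-267802, Mul(457, Y)))
Add(Function('G')(1198, Mul(-1, 1615)), Function('C')(-1997)) = Add(Add(-267802, Mul(457, Mul(-1, 1615))), -449) = Add(Add(-267802, Mul(457, -1615)), -449) = Add(Add(-267802, -738055), -449) = Add(-1005857, -449) = -1006306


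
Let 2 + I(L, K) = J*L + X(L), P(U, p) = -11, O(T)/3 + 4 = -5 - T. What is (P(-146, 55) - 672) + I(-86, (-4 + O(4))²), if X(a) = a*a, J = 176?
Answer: -8425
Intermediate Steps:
O(T) = -27 - 3*T (O(T) = -12 + 3*(-5 - T) = -12 + (-15 - 3*T) = -27 - 3*T)
X(a) = a²
I(L, K) = -2 + L² + 176*L (I(L, K) = -2 + (176*L + L²) = -2 + (L² + 176*L) = -2 + L² + 176*L)
(P(-146, 55) - 672) + I(-86, (-4 + O(4))²) = (-11 - 672) + (-2 + (-86)² + 176*(-86)) = -683 + (-2 + 7396 - 15136) = -683 - 7742 = -8425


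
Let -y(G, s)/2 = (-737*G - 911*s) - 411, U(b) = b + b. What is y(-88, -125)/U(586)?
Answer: -89160/293 ≈ -304.30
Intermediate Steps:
U(b) = 2*b
y(G, s) = 822 + 1474*G + 1822*s (y(G, s) = -2*((-737*G - 911*s) - 411) = -2*((-911*s - 737*G) - 411) = -2*(-411 - 911*s - 737*G) = 822 + 1474*G + 1822*s)
y(-88, -125)/U(586) = (822 + 1474*(-88) + 1822*(-125))/((2*586)) = (822 - 129712 - 227750)/1172 = -356640*1/1172 = -89160/293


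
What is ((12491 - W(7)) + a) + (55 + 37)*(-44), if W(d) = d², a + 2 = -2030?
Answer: 6362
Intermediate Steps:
a = -2032 (a = -2 - 2030 = -2032)
((12491 - W(7)) + a) + (55 + 37)*(-44) = ((12491 - 1*7²) - 2032) + (55 + 37)*(-44) = ((12491 - 1*49) - 2032) + 92*(-44) = ((12491 - 49) - 2032) - 4048 = (12442 - 2032) - 4048 = 10410 - 4048 = 6362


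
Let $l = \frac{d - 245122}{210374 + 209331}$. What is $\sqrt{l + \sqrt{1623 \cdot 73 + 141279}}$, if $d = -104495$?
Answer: $\frac{\sqrt{-146736002985 + 528456861075 \sqrt{28862}}}{419705} \approx 22.557$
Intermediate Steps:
$l = - \frac{349617}{419705}$ ($l = \frac{-104495 - 245122}{210374 + 209331} = - \frac{349617}{419705} \approx -0.83301$)
$\sqrt{l + \sqrt{1623 \cdot 73 + 141279}} = \sqrt{- \frac{349617}{419705} + \sqrt{1623 \cdot 73 + 141279}} = \sqrt{- \frac{349617}{419705} + \sqrt{118479 + 141279}} = \sqrt{- \frac{349617}{419705} + \sqrt{259758}} = \sqrt{- \frac{349617}{419705} + 3 \sqrt{28862}}$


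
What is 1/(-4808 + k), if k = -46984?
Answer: -1/51792 ≈ -1.9308e-5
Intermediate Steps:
1/(-4808 + k) = 1/(-4808 - 46984) = 1/(-51792) = -1/51792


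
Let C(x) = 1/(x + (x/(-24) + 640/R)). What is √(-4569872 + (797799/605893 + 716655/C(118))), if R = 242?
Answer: √13924233358071767013341/13329646 ≈ 8852.5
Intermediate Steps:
C(x) = 1/(320/121 + 23*x/24) (C(x) = 1/(x + (x/(-24) + 640/242)) = 1/(x + (x*(-1/24) + 640*(1/242))) = 1/(x + (-x/24 + 320/121)) = 1/(x + (320/121 - x/24)) = 1/(320/121 + 23*x/24))
√(-4569872 + (797799/605893 + 716655/C(118))) = √(-4569872 + (797799/605893 + 716655/((2904/(7680 + 2783*118))))) = √(-4569872 + (797799*(1/605893) + 716655/((2904/(7680 + 328394))))) = √(-4569872 + (797799/605893 + 716655/((2904/336074)))) = √(-4569872 + (797799/605893 + 716655/((2904*(1/336074))))) = √(-4569872 + (797799/605893 + 716655/(1452/168037))) = √(-4569872 + (797799/605893 + 716655*(168037/1452))) = √(-4569872 + (797799/605893 + 40141518745/484)) = √(-4569872 + 24321465603099001/293252212) = √(22981340530542137/293252212) = √13924233358071767013341/13329646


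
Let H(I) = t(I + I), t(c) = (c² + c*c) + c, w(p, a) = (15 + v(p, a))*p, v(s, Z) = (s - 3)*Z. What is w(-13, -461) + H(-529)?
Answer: 2141587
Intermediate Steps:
v(s, Z) = Z*(-3 + s) (v(s, Z) = (-3 + s)*Z = Z*(-3 + s))
w(p, a) = p*(15 + a*(-3 + p)) (w(p, a) = (15 + a*(-3 + p))*p = p*(15 + a*(-3 + p)))
t(c) = c + 2*c² (t(c) = (c² + c²) + c = 2*c² + c = c + 2*c²)
H(I) = 2*I*(1 + 4*I) (H(I) = (I + I)*(1 + 2*(I + I)) = (2*I)*(1 + 2*(2*I)) = (2*I)*(1 + 4*I) = 2*I*(1 + 4*I))
w(-13, -461) + H(-529) = -13*(15 - 461*(-3 - 13)) + 2*(-529)*(1 + 4*(-529)) = -13*(15 - 461*(-16)) + 2*(-529)*(1 - 2116) = -13*(15 + 7376) + 2*(-529)*(-2115) = -13*7391 + 2237670 = -96083 + 2237670 = 2141587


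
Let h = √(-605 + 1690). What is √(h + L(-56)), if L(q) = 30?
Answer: √(30 + √1085) ≈ 7.9334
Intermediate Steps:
h = √1085 ≈ 32.939
√(h + L(-56)) = √(√1085 + 30) = √(30 + √1085)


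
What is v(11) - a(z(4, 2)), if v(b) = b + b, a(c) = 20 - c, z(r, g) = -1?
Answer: 1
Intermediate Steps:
v(b) = 2*b
v(11) - a(z(4, 2)) = 2*11 - (20 - 1*(-1)) = 22 - (20 + 1) = 22 - 1*21 = 22 - 21 = 1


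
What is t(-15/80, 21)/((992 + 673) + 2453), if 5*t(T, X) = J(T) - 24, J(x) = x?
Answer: -387/329440 ≈ -0.0011747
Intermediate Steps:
t(T, X) = -24/5 + T/5 (t(T, X) = (T - 24)/5 = (-24 + T)/5 = -24/5 + T/5)
t(-15/80, 21)/((992 + 673) + 2453) = (-24/5 + (-15/80)/5)/((992 + 673) + 2453) = (-24/5 + (-15*1/80)/5)/(1665 + 2453) = (-24/5 + (⅕)*(-3/16))/4118 = (-24/5 - 3/80)*(1/4118) = -387/80*1/4118 = -387/329440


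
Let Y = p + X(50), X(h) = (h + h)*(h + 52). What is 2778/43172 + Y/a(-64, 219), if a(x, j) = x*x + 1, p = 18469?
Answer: 624539767/88437842 ≈ 7.0619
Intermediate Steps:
X(h) = 2*h*(52 + h) (X(h) = (2*h)*(52 + h) = 2*h*(52 + h))
Y = 28669 (Y = 18469 + 2*50*(52 + 50) = 18469 + 2*50*102 = 18469 + 10200 = 28669)
a(x, j) = 1 + x² (a(x, j) = x² + 1 = 1 + x²)
2778/43172 + Y/a(-64, 219) = 2778/43172 + 28669/(1 + (-64)²) = 2778*(1/43172) + 28669/(1 + 4096) = 1389/21586 + 28669/4097 = 624539767/88437842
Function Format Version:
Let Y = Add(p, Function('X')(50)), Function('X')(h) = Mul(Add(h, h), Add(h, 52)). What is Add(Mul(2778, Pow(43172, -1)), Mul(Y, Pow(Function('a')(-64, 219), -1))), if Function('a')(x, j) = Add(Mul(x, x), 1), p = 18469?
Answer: Rational(624539767, 88437842) ≈ 7.0619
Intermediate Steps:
Function('X')(h) = Mul(2, h, Add(52, h)) (Function('X')(h) = Mul(Mul(2, h), Add(52, h)) = Mul(2, h, Add(52, h)))
Y = 28669 (Y = Add(18469, Mul(2, 50, Add(52, 50))) = Add(18469, Mul(2, 50, 102)) = Add(18469, 10200) = 28669)
Function('a')(x, j) = Add(1, Pow(x, 2)) (Function('a')(x, j) = Add(Pow(x, 2), 1) = Add(1, Pow(x, 2)))
Add(Mul(2778, Pow(43172, -1)), Mul(Y, Pow(Function('a')(-64, 219), -1))) = Add(Mul(2778, Pow(43172, -1)), Mul(28669, Pow(Add(1, Pow(-64, 2)), -1))) = Add(Mul(2778, Rational(1, 43172)), Mul(28669, Pow(Add(1, 4096), -1))) = Add(Rational(1389, 21586), Mul(28669, Pow(4097, -1))) = Add(Rational(1389, 21586), Mul(28669, Rational(1, 4097))) = Add(Rational(1389, 21586), Rational(28669, 4097)) = Rational(624539767, 88437842)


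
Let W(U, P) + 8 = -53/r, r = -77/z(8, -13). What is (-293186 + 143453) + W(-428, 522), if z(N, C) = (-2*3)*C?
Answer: -11525923/77 ≈ -1.4969e+5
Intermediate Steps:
z(N, C) = -6*C
r = -77/78 (r = -77/((-6*(-13))) = -77/78 ≈ -0.98718)
W(U, P) = 3518/77 (W(U, P) = -8 - 53/(-77/78) = -8 - 53*(-78/77) = -8 + 4134/77 = 3518/77)
(-293186 + 143453) + W(-428, 522) = (-293186 + 143453) + 3518/77 = -149733 + 3518/77 = -11525923/77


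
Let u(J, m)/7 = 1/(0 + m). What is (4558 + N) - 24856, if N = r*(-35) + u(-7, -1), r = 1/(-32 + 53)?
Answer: -60920/3 ≈ -20307.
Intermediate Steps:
r = 1/21 ≈ 0.047619
u(J, m) = 7/m (u(J, m) = 7/(0 + m) = 7/m)
N = -26/3 (N = (1/21)*(-35) + 7/(-1) = -5/3 + 7*(-1) = -5/3 - 7 = -26/3 ≈ -8.6667)
(4558 + N) - 24856 = (4558 - 26/3) - 24856 = 13648/3 - 24856 = -60920/3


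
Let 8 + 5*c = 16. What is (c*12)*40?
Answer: 768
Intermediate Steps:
c = 8/5 (c = -8/5 + (⅕)*16 = -8/5 + 16/5 = 8/5 ≈ 1.6000)
(c*12)*40 = ((8/5)*12)*40 = (96/5)*40 = 768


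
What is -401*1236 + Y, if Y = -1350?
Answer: -496986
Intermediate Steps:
-401*1236 + Y = -401*1236 - 1350 = -495636 - 1350 = -496986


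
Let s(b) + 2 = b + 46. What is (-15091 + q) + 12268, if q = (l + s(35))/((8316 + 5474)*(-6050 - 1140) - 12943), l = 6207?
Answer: -39991039525/14166149 ≈ -2823.0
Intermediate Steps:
s(b) = 44 + b (s(b) = -2 + (b + 46) = -2 + (46 + b) = 44 + b)
q = -898/14166149 (q = (6207 + (44 + 35))/((8316 + 5474)*(-6050 - 1140) - 12943) = (6207 + 79)/(13790*(-7190) - 12943) = 6286/(-99150100 - 12943) = 6286/(-99163043) = 6286*(-1/99163043) = -898/14166149 ≈ -6.3391e-5)
(-15091 + q) + 12268 = (-15091 - 898/14166149) + 12268 = -213781355457/14166149 + 12268 = -39991039525/14166149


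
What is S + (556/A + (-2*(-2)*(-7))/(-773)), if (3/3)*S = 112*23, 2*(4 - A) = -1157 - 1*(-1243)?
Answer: 77229976/30147 ≈ 2561.8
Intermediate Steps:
A = -39 (A = 4 - (-1157 - 1*(-1243))/2 = 4 - (-1157 + 1243)/2 = 4 - ½*86 = 4 - 43 = -39)
S = 2576 (S = 112*23 = 2576)
S + (556/A + (-2*(-2)*(-7))/(-773)) = 2576 + (556/(-39) + (-2*(-2)*(-7))/(-773)) = 2576 + (556*(-1/39) + (4*(-7))*(-1/773)) = 2576 + (-556/39 - 28*(-1/773)) = 2576 + (-556/39 + 28/773) = 2576 - 428696/30147 = 77229976/30147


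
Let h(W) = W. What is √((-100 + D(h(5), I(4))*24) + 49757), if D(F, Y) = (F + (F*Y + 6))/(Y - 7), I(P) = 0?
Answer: √2431345/7 ≈ 222.75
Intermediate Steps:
D(F, Y) = (6 + F + F*Y)/(-7 + Y) (D(F, Y) = (F + (6 + F*Y))/(-7 + Y) = (6 + F + F*Y)/(-7 + Y))
√((-100 + D(h(5), I(4))*24) + 49757) = √((-100 + ((6 + 5 + 5*0)/(-7 + 0))*24) + 49757) = √((-100 + ((6 + 5 + 0)/(-7))*24) + 49757) = √((-100 - ⅐*11*24) + 49757) = √((-100 - 11/7*24) + 49757) = √((-100 - 264/7) + 49757) = √(-964/7 + 49757) = √(347335/7) = √2431345/7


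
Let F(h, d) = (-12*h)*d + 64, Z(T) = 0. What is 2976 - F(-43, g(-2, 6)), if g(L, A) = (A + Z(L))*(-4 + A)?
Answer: -3280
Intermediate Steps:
g(L, A) = A*(-4 + A) (g(L, A) = (A + 0)*(-4 + A) = A*(-4 + A))
F(h, d) = 64 - 12*d*h (F(h, d) = -12*d*h + 64 = 64 - 12*d*h)
2976 - F(-43, g(-2, 6)) = 2976 - (64 - 12*6*(-4 + 6)*(-43)) = 2976 - (64 - 12*6*2*(-43)) = 2976 - (64 - 12*12*(-43)) = 2976 - (64 + 6192) = 2976 - 1*6256 = 2976 - 6256 = -3280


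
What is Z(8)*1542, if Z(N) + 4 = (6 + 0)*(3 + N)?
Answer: 95604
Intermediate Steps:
Z(N) = 14 + 6*N (Z(N) = -4 + (6 + 0)*(3 + N) = -4 + 6*(3 + N) = -4 + (18 + 6*N) = 14 + 6*N)
Z(8)*1542 = (14 + 6*8)*1542 = (14 + 48)*1542 = 62*1542 = 95604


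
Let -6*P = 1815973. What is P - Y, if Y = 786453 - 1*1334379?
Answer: 1471583/6 ≈ 2.4526e+5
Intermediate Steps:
P = -1815973/6 (P = -⅙*1815973 = -1815973/6 ≈ -3.0266e+5)
Y = -547926 (Y = 786453 - 1334379 = -547926)
P - Y = -1815973/6 - 1*(-547926) = -1815973/6 + 547926 = 1471583/6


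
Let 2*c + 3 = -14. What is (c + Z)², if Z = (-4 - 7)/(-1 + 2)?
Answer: 1521/4 ≈ 380.25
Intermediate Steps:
Z = -11 (Z = -11/1 = -11*1 = -11)
c = -17/2 (c = -3/2 + (½)*(-14) = -3/2 - 7 = -17/2 ≈ -8.5000)
(c + Z)² = (-17/2 - 11)² = (-39/2)² = 1521/4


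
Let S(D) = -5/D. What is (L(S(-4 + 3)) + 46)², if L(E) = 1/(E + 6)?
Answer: 257049/121 ≈ 2124.4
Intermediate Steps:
L(E) = 1/(6 + E)
(L(S(-4 + 3)) + 46)² = (1/(6 - 5/(-4 + 3)) + 46)² = (1/(6 - 5/(-1)) + 46)² = (1/(6 - 5*(-1)) + 46)² = (1/(6 + 5) + 46)² = (1/11 + 46)² = (507/11)² = 257049/121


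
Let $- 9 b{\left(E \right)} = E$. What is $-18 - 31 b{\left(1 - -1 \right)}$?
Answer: $- \frac{100}{9} \approx -11.111$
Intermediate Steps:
$b{\left(E \right)} = - \frac{E}{9}$
$-18 - 31 b{\left(1 - -1 \right)} = -18 - 31 \left(- \frac{1 - -1}{9}\right) = -18 - 31 \left(- \frac{1 + 1}{9}\right) = -18 - 31 \left(\left(- \frac{1}{9}\right) 2\right) = -18 - - \frac{62}{9} = -18 + \frac{62}{9} = - \frac{100}{9}$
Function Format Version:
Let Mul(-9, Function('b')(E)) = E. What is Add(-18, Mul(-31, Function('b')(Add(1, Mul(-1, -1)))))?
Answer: Rational(-100, 9) ≈ -11.111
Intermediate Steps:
Function('b')(E) = Mul(Rational(-1, 9), E)
Add(-18, Mul(-31, Function('b')(Add(1, Mul(-1, -1))))) = Add(-18, Mul(-31, Mul(Rational(-1, 9), Add(1, Mul(-1, -1))))) = Add(-18, Mul(-31, Mul(Rational(-1, 9), Add(1, 1)))) = Add(-18, Mul(-31, Mul(Rational(-1, 9), 2))) = Add(-18, Mul(-31, Rational(-2, 9))) = Add(-18, Rational(62, 9)) = Rational(-100, 9)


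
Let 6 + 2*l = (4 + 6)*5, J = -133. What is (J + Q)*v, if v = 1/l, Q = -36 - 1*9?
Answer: -89/11 ≈ -8.0909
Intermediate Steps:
Q = -45 (Q = -36 - 9 = -45)
l = 22 (l = -3 + ((4 + 6)*5)/2 = -3 + (10*5)/2 = -3 + (½)*50 = -3 + 25 = 22)
v = 1/22 ≈ 0.045455
(J + Q)*v = (-133 - 45)*(1/22) = -178*1/22 = -89/11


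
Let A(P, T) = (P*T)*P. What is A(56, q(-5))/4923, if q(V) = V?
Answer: -15680/4923 ≈ -3.1851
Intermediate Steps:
A(P, T) = T*P²
A(56, q(-5))/4923 = -5*56²/4923 = -5*3136*(1/4923) = -15680*1/4923 = -15680/4923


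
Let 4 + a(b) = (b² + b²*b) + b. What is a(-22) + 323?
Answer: -9867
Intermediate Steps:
a(b) = -4 + b + b² + b³ (a(b) = -4 + ((b² + b²*b) + b) = -4 + ((b² + b³) + b) = -4 + (b + b² + b³) = -4 + b + b² + b³)
a(-22) + 323 = (-4 - 22 + (-22)² + (-22)³) + 323 = (-4 - 22 + 484 - 10648) + 323 = -10190 + 323 = -9867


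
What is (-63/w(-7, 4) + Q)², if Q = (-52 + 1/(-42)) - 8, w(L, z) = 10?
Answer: 48497296/11025 ≈ 4398.8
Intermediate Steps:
Q = -2521/42 (Q = (-52 - 1/42) - 8 = -2185/42 - 8 = -2521/42 ≈ -60.024)
(-63/w(-7, 4) + Q)² = (-63/10 - 2521/42)² = (-6964/105)² = 48497296/11025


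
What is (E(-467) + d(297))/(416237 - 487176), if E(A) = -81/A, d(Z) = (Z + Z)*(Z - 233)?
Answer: -17753553/33128513 ≈ -0.53590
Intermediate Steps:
d(Z) = 2*Z*(-233 + Z) (d(Z) = (2*Z)*(-233 + Z) = 2*Z*(-233 + Z))
(E(-467) + d(297))/(416237 - 487176) = (-81/(-467) + 2*297*(-233 + 297))/(416237 - 487176) = (-81*(-1/467) + 2*297*64)/(-70939) = (81/467 + 38016)*(-1/70939) = (17753553/467)*(-1/70939) = -17753553/33128513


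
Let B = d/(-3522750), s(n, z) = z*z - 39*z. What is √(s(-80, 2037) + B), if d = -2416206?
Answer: √56118715742516735/117425 ≈ 2017.4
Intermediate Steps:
s(n, z) = z² - 39*z
B = 402701/587125 (B = -2416206/(-3522750) = -2416206*(-1/3522750) = 402701/587125 ≈ 0.68589)
√(s(-80, 2037) + B) = √(2037*(-39 + 2037) + 402701/587125) = √(2037*1998 + 402701/587125) = √(4069926 + 402701/587125) = √(2389555705451/587125) = √56118715742516735/117425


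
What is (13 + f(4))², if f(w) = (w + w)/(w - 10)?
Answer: 1225/9 ≈ 136.11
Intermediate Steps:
f(w) = 2*w/(-10 + w) (f(w) = (2*w)/(-10 + w) = 2*w/(-10 + w))
(13 + f(4))² = (13 + 2*4/(-10 + 4))² = (13 + 2*4/(-6))² = (13 + 2*4*(-⅙))² = (13 - 4/3)² = (35/3)² = 1225/9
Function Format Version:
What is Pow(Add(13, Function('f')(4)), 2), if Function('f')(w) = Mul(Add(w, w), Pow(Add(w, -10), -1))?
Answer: Rational(1225, 9) ≈ 136.11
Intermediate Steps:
Function('f')(w) = Mul(2, w, Pow(Add(-10, w), -1)) (Function('f')(w) = Mul(Mul(2, w), Pow(Add(-10, w), -1)) = Mul(2, w, Pow(Add(-10, w), -1)))
Pow(Add(13, Function('f')(4)), 2) = Pow(Add(13, Mul(2, 4, Pow(Add(-10, 4), -1))), 2) = Pow(Add(13, Mul(2, 4, Pow(-6, -1))), 2) = Pow(Add(13, Mul(2, 4, Rational(-1, 6))), 2) = Pow(Add(13, Rational(-4, 3)), 2) = Pow(Rational(35, 3), 2) = Rational(1225, 9)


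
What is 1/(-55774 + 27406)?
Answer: -1/28368 ≈ -3.5251e-5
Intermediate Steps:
1/(-55774 + 27406) = 1/(-28368) = -1/28368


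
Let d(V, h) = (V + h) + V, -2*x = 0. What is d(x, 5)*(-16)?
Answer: -80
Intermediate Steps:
x = 0 (x = -½*0 = 0)
d(V, h) = h + 2*V
d(x, 5)*(-16) = (5 + 2*0)*(-16) = (5 + 0)*(-16) = 5*(-16) = -80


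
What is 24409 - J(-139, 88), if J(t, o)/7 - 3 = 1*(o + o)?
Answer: 23156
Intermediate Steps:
J(t, o) = 21 + 14*o (J(t, o) = 21 + 7*(1*(o + o)) = 21 + 7*(1*(2*o)) = 21 + 7*(2*o) = 21 + 14*o)
24409 - J(-139, 88) = 24409 - (21 + 14*88) = 24409 - (21 + 1232) = 24409 - 1*1253 = 24409 - 1253 = 23156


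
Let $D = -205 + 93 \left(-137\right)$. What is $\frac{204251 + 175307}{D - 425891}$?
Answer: $- \frac{379558}{438837} \approx -0.86492$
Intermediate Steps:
$D = -12946$ ($D = -205 - 12741 = -12946$)
$\frac{204251 + 175307}{D - 425891} = \frac{204251 + 175307}{-12946 - 425891} = \frac{379558}{-438837} = 379558 \left(- \frac{1}{438837}\right) = - \frac{379558}{438837}$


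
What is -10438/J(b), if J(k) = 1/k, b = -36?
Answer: 375768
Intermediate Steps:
-10438/J(b) = -10438/(1/(-36)) = -10438/(-1/36) = -10438*(-36) = 375768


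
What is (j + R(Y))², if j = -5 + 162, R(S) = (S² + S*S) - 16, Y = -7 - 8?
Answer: 349281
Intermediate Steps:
Y = -15
R(S) = -16 + 2*S² (R(S) = (S² + S²) - 16 = 2*S² - 16 = -16 + 2*S²)
j = 157
(j + R(Y))² = (157 + (-16 + 2*(-15)²))² = (157 + (-16 + 2*225))² = (157 + (-16 + 450))² = (157 + 434)² = 591² = 349281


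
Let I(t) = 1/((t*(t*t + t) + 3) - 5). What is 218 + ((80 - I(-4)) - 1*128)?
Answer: 8501/50 ≈ 170.02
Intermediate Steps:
I(t) = 1/(-2 + t*(t + t²)) (I(t) = 1/((t*(t² + t) + 3) - 5) = 1/((t*(t + t²) + 3) - 5) = 1/((3 + t*(t + t²)) - 5) = 1/(-2 + t*(t + t²)))
218 + ((80 - I(-4)) - 1*128) = 218 + ((80 - 1/(-2 + (-4)² + (-4)³)) - 1*128) = 218 + ((80 - 1/(-2 + 16 - 64)) - 128) = 218 + ((80 - 1/(-50)) - 128) = 218 + ((80 - 1*(-1/50)) - 128) = 218 + ((80 + 1/50) - 128) = 218 + (4001/50 - 128) = 218 - 2399/50 = 8501/50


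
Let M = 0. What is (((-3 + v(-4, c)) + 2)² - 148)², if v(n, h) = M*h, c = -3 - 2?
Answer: 21609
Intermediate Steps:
c = -5
v(n, h) = 0 (v(n, h) = 0*h = 0)
(((-3 + v(-4, c)) + 2)² - 148)² = (((-3 + 0) + 2)² - 148)² = ((-3 + 2)² - 148)² = ((-1)² - 148)² = (1 - 148)² = (-147)² = 21609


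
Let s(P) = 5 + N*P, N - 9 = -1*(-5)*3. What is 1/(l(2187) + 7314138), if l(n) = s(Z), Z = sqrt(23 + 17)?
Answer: 7314143/53496687801409 - 48*sqrt(10)/53496687801409 ≈ 1.3672e-7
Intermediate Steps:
N = 24 (N = 9 - 1*(-5)*3 = 9 + 5*3 = 9 + 15 = 24)
Z = 2*sqrt(10) (Z = sqrt(40) = 2*sqrt(10) ≈ 6.3246)
s(P) = 5 + 24*P
l(n) = 5 + 48*sqrt(10) (l(n) = 5 + 24*(2*sqrt(10)) = 5 + 48*sqrt(10))
1/(l(2187) + 7314138) = 1/((5 + 48*sqrt(10)) + 7314138) = 1/(7314143 + 48*sqrt(10))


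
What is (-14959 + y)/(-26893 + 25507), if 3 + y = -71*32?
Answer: 1231/99 ≈ 12.434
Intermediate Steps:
y = -2275 (y = -3 - 71*32 = -3 - 2272 = -2275)
(-14959 + y)/(-26893 + 25507) = (-14959 - 2275)/(-26893 + 25507) = -17234/(-1386) = -17234*(-1/1386) = 1231/99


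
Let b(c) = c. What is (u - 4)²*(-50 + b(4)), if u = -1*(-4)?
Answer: 0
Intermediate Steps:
u = 4
(u - 4)²*(-50 + b(4)) = (4 - 4)²*(-50 + 4) = 0²*(-46) = 0*(-46) = 0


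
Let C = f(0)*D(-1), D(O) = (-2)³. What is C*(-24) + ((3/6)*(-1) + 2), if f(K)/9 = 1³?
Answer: 3459/2 ≈ 1729.5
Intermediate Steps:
f(K) = 9 (f(K) = 9*1³ = 9*1 = 9)
D(O) = -8
C = -72 (C = 9*(-8) = -72)
C*(-24) + ((3/6)*(-1) + 2) = -72*(-24) + ((3/6)*(-1) + 2) = 1728 + ((3*(⅙))*(-1) + 2) = 1728 + ((½)*(-1) + 2) = 1728 + (-½ + 2) = 1728 + 3/2 = 3459/2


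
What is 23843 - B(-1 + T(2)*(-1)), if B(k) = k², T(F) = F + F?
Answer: 23818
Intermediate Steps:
T(F) = 2*F
23843 - B(-1 + T(2)*(-1)) = 23843 - (-1 + (2*2)*(-1))² = 23843 - (-1 + 4*(-1))² = 23843 - (-1 - 4)² = 23843 - 1*(-5)² = 23843 - 1*25 = 23843 - 25 = 23818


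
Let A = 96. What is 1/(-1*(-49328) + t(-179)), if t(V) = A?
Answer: 1/49424 ≈ 2.0233e-5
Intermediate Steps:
t(V) = 96
1/(-1*(-49328) + t(-179)) = 1/(-1*(-49328) + 96) = 1/(49328 + 96) = 1/49424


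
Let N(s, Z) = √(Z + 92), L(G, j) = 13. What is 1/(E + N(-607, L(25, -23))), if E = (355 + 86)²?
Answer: 9261/1801088536 - √105/37822859256 ≈ 5.1416e-6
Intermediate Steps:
N(s, Z) = √(92 + Z)
E = 194481 (E = 441² = 194481)
1/(E + N(-607, L(25, -23))) = 1/(194481 + √(92 + 13)) = 1/(194481 + √105)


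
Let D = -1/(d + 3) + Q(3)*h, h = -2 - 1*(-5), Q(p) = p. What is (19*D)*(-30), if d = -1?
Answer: -4845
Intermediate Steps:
h = 3 (h = -2 + 5 = 3)
D = 17/2 (D = -1/(-1 + 3) + 3*3 = -1/2 + 9 = -1*½ + 9 = -½ + 9 = 17/2 ≈ 8.5000)
(19*D)*(-30) = (19*(17/2))*(-30) = (323/2)*(-30) = -4845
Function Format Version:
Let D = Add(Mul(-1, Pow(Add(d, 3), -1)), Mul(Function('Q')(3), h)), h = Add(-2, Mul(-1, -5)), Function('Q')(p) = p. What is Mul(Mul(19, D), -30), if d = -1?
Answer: -4845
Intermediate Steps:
h = 3 (h = Add(-2, 5) = 3)
D = Rational(17, 2) (D = Add(Mul(-1, Pow(Add(-1, 3), -1)), Mul(3, 3)) = Add(Mul(-1, Pow(2, -1)), 9) = Add(Mul(-1, Rational(1, 2)), 9) = Add(Rational(-1, 2), 9) = Rational(17, 2) ≈ 8.5000)
Mul(Mul(19, D), -30) = Mul(Mul(19, Rational(17, 2)), -30) = Mul(Rational(323, 2), -30) = -4845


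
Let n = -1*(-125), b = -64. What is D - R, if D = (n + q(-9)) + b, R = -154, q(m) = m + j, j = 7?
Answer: 213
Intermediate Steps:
q(m) = 7 + m (q(m) = m + 7 = 7 + m)
n = 125
D = 59 (D = (125 + (7 - 9)) - 64 = (125 - 2) - 64 = 123 - 64 = 59)
D - R = 59 - 1*(-154) = 59 + 154 = 213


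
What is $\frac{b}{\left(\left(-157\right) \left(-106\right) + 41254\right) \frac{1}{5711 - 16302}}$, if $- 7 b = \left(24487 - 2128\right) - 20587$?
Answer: $\frac{670259}{14474} \approx 46.308$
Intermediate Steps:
$b = - \frac{1772}{7}$ ($b = - \frac{\left(24487 - 2128\right) - 20587}{7} = - \frac{22359 - 20587}{7} = \left(- \frac{1}{7}\right) 1772 = - \frac{1772}{7} \approx -253.14$)
$\frac{b}{\left(\left(-157\right) \left(-106\right) + 41254\right) \frac{1}{5711 - 16302}} = - \frac{1772}{7 \frac{\left(-157\right) \left(-106\right) + 41254}{5711 - 16302}} = - \frac{1772}{7 \frac{16642 + 41254}{-10591}} = - \frac{1772}{7 \cdot 57896 \left(- \frac{1}{10591}\right)} = - \frac{1772}{7 \left(- \frac{57896}{10591}\right)} = \left(- \frac{1772}{7}\right) \left(- \frac{10591}{57896}\right) = \frac{670259}{14474}$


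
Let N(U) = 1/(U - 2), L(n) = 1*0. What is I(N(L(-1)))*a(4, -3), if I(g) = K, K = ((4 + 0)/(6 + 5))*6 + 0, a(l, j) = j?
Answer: -72/11 ≈ -6.5455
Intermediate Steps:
L(n) = 0
N(U) = 1/(-2 + U)
K = 24/11 (K = (4/11)*6 + 0 = 24/11 + 0 = 24/11 ≈ 2.1818)
I(g) = 24/11
I(N(L(-1)))*a(4, -3) = (24/11)*(-3) = -72/11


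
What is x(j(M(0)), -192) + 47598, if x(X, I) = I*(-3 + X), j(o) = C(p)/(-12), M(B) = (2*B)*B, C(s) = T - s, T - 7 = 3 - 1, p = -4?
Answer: 48382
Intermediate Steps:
T = 9 (T = 7 + (3 - 1) = 7 + 2 = 9)
C(s) = 9 - s
M(B) = 2*B**2
j(o) = -13/12 (j(o) = (9 - 1*(-4))/(-12) = (9 + 4)*(-1/12) = 13*(-1/12) = -13/12)
x(j(M(0)), -192) + 47598 = -192*(-3 - 13/12) + 47598 = -192*(-49/12) + 47598 = 784 + 47598 = 48382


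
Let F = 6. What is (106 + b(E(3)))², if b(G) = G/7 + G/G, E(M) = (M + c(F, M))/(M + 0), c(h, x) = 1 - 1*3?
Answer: 5053504/441 ≈ 11459.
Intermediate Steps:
c(h, x) = -2 (c(h, x) = 1 - 3 = -2)
E(M) = (-2 + M)/M (E(M) = (M - 2)/(M + 0) = (-2 + M)/M)
b(G) = 1 + G/7 (b(G) = G*(⅐) + 1 = G/7 + 1 = 1 + G/7)
(106 + b(E(3)))² = (106 + (1 + ((-2 + 3)/3)/7))² = (106 + (1 + ((⅓)*1)/7))² = (106 + (1 + (⅐)*(⅓)))² = (106 + (1 + 1/21))² = (106 + 22/21)² = (2248/21)² = 5053504/441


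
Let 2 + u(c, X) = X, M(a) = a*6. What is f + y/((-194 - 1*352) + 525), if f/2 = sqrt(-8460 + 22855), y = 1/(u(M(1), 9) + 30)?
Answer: -1/777 + 2*sqrt(14395) ≈ 239.96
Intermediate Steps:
M(a) = 6*a
u(c, X) = -2 + X
y = 1/37 (y = 1/((-2 + 9) + 30) = 1/(7 + 30) = 1/37 ≈ 0.027027)
f = 2*sqrt(14395) (f = 2*sqrt(-8460 + 22855) = 2*sqrt(14395) ≈ 239.96)
f + y/((-194 - 1*352) + 525) = 2*sqrt(14395) + 1/(37*((-194 - 1*352) + 525)) = 2*sqrt(14395) + 1/(37*((-194 - 352) + 525)) = 2*sqrt(14395) + 1/(37*(-546 + 525)) = 2*sqrt(14395) + (1/37)/(-21) = 2*sqrt(14395) + (1/37)*(-1/21) = 2*sqrt(14395) - 1/777 = -1/777 + 2*sqrt(14395)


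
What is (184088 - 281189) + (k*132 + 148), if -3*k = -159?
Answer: -89957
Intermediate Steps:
k = 53 (k = -1/3*(-159) = 53)
(184088 - 281189) + (k*132 + 148) = (184088 - 281189) + (53*132 + 148) = -97101 + (6996 + 148) = -97101 + 7144 = -89957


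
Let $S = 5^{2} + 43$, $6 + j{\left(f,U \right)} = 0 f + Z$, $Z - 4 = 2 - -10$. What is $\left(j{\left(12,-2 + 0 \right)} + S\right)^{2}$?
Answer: $6084$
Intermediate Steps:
$Z = 16$ ($Z = 4 + \left(2 - -10\right) = 4 + \left(2 + 10\right) = 4 + 12 = 16$)
$j{\left(f,U \right)} = 10$ ($j{\left(f,U \right)} = -6 + \left(0 f + 16\right) = -6 + \left(0 + 16\right) = -6 + 16 = 10$)
$S = 68$ ($S = 25 + 43 = 68$)
$\left(j{\left(12,-2 + 0 \right)} + S\right)^{2} = \left(10 + 68\right)^{2} = 78^{2} = 6084$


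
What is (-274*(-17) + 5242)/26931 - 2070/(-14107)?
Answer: 65135490/126638539 ≈ 0.51434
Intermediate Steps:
(-274*(-17) + 5242)/26931 - 2070/(-14107) = (4658 + 5242)*(1/26931) - 2070*(-1/14107) = 9900*(1/26931) + 2070/14107 = 3300/8977 + 2070/14107 = 65135490/126638539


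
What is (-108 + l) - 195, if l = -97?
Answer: -400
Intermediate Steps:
(-108 + l) - 195 = (-108 - 97) - 195 = -205 - 195 = -400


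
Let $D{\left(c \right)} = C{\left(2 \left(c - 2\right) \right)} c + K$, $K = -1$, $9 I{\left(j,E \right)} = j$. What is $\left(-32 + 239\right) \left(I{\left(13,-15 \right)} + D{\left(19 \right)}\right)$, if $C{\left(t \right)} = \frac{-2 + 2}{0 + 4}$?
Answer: $92$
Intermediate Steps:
$I{\left(j,E \right)} = \frac{j}{9}$
$C{\left(t \right)} = 0$ ($C{\left(t \right)} = \frac{0}{4} = 0 \cdot \frac{1}{4} = 0$)
$D{\left(c \right)} = -1$ ($D{\left(c \right)} = 0 c - 1 = 0 - 1 = -1$)
$\left(-32 + 239\right) \left(I{\left(13,-15 \right)} + D{\left(19 \right)}\right) = \left(-32 + 239\right) \left(\frac{1}{9} \cdot 13 - 1\right) = 207 \left(\frac{13}{9} - 1\right) = 207 \cdot \frac{4}{9} = 92$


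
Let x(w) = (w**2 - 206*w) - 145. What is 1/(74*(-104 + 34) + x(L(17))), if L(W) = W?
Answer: -1/8538 ≈ -0.00011712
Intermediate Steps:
x(w) = -145 + w**2 - 206*w
1/(74*(-104 + 34) + x(L(17))) = 1/(74*(-104 + 34) + (-145 + 17**2 - 206*17)) = 1/(74*(-70) + (-145 + 289 - 3502)) = 1/(-5180 - 3358) = 1/(-8538) = -1/8538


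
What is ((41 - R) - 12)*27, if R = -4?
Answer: 891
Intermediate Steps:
((41 - R) - 12)*27 = ((41 - 1*(-4)) - 12)*27 = ((41 + 4) - 12)*27 = (45 - 12)*27 = 33*27 = 891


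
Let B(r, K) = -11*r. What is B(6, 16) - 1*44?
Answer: -110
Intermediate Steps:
B(6, 16) - 1*44 = -11*6 - 1*44 = -66 - 44 = -110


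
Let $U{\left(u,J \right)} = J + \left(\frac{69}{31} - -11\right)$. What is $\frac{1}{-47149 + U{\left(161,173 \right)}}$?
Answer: $- \frac{31}{1455846} \approx -2.1293 \cdot 10^{-5}$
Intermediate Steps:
$U{\left(u,J \right)} = \frac{410}{31} + J$ ($U{\left(u,J \right)} = J + \left(69 \cdot \frac{1}{31} + 11\right) = J + \left(\frac{69}{31} + 11\right) = J + \frac{410}{31} = \frac{410}{31} + J$)
$\frac{1}{-47149 + U{\left(161,173 \right)}} = \frac{1}{-47149 + \left(\frac{410}{31} + 173\right)} = \frac{1}{-47149 + \frac{5773}{31}} = \frac{1}{- \frac{1455846}{31}} = - \frac{31}{1455846}$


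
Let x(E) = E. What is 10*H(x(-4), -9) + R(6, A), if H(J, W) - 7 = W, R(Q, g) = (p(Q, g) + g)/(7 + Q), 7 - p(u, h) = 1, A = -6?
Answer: -20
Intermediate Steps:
p(u, h) = 6 (p(u, h) = 7 - 1*1 = 7 - 1 = 6)
R(Q, g) = (6 + g)/(7 + Q)
H(J, W) = 7 + W
10*H(x(-4), -9) + R(6, A) = 10*(7 - 9) + (6 - 6)/(7 + 6) = 10*(-2) + 0/13 = -20 + (1/13)*0 = -20 + 0 = -20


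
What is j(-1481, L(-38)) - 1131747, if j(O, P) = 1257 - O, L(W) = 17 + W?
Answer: -1129009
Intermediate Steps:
j(-1481, L(-38)) - 1131747 = (1257 - 1*(-1481)) - 1131747 = (1257 + 1481) - 1131747 = 2738 - 1131747 = -1129009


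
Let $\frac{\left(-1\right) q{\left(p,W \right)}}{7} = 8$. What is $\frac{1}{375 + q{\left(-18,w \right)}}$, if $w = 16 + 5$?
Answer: $\frac{1}{319} \approx 0.0031348$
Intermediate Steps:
$w = 21$
$q{\left(p,W \right)} = -56$ ($q{\left(p,W \right)} = \left(-7\right) 8 = -56$)
$\frac{1}{375 + q{\left(-18,w \right)}} = \frac{1}{375 - 56} = \frac{1}{319}$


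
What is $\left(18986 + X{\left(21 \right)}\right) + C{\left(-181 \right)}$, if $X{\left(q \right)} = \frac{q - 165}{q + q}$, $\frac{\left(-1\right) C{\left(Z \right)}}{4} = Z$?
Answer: $\frac{137946}{7} \approx 19707.0$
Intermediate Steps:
$C{\left(Z \right)} = - 4 Z$
$X{\left(q \right)} = \frac{-165 + q}{2 q}$
$\left(18986 + X{\left(21 \right)}\right) + C{\left(-181 \right)} = \left(18986 + \frac{-165 + 21}{2 \cdot 21}\right) - -724 = \left(18986 + \frac{1}{2} \cdot \frac{1}{21} \left(-144\right)\right) + 724 = \left(18986 - \frac{24}{7}\right) + 724 = \frac{132878}{7} + 724 = \frac{137946}{7}$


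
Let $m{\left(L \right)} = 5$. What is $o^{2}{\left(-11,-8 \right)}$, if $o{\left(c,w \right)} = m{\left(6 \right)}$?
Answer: $25$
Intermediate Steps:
$o{\left(c,w \right)} = 5$
$o^{2}{\left(-11,-8 \right)} = 5^{2} = 25$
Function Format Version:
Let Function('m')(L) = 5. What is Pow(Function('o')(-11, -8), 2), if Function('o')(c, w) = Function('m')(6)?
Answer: 25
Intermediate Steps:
Function('o')(c, w) = 5
Pow(Function('o')(-11, -8), 2) = Pow(5, 2) = 25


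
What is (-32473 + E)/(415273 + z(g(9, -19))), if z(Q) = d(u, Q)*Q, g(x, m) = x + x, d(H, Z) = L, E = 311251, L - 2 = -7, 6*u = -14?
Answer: 278778/415183 ≈ 0.67146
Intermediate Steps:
u = -7/3 (u = (1/6)*(-14) = -7/3 ≈ -2.3333)
L = -5 (L = 2 - 7 = -5)
d(H, Z) = -5
g(x, m) = 2*x
z(Q) = -5*Q
(-32473 + E)/(415273 + z(g(9, -19))) = (-32473 + 311251)/(415273 - 10*9) = 278778/(415273 - 5*18) = 278778/(415273 - 90) = 278778/415183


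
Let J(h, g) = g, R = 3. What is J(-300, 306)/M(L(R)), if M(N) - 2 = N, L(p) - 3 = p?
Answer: 153/4 ≈ 38.250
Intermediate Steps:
L(p) = 3 + p
M(N) = 2 + N
J(-300, 306)/M(L(R)) = 306/(2 + (3 + 3)) = 306/(2 + 6) = 306/8 = 306*(1/8) = 153/4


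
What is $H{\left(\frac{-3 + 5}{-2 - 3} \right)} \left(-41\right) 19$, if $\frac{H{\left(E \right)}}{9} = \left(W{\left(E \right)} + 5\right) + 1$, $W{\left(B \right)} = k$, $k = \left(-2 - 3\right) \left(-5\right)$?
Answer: $-217341$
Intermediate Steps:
$k = 25$ ($k = \left(-5\right) \left(-5\right) = 25$)
$W{\left(B \right)} = 25$
$H{\left(E \right)} = 279$ ($H{\left(E \right)} = 9 \left(\left(25 + 5\right) + 1\right) = 9 \left(30 + 1\right) = 9 \cdot 31 = 279$)
$H{\left(\frac{-3 + 5}{-2 - 3} \right)} \left(-41\right) 19 = 279 \left(-41\right) 19 = \left(-11439\right) 19 = -217341$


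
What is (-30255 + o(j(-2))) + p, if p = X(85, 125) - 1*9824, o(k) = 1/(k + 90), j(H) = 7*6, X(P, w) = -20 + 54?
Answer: -5285939/132 ≈ -40045.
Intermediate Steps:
X(P, w) = 34
j(H) = 42
o(k) = 1/(90 + k)
p = -9790 (p = 34 - 1*9824 = 34 - 9824 = -9790)
(-30255 + o(j(-2))) + p = (-30255 + 1/(90 + 42)) - 9790 = (-30255 + 1/132) - 9790 = -3993659/132 - 9790 = -5285939/132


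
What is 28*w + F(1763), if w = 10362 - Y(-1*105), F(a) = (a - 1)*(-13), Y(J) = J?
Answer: 270170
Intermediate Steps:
F(a) = 13 - 13*a (F(a) = (-1 + a)*(-13) = 13 - 13*a)
w = 10467 (w = 10362 - (-1)*105 = 10362 - 1*(-105) = 10362 + 105 = 10467)
28*w + F(1763) = 28*10467 + (13 - 13*1763) = 293076 + (13 - 22919) = 293076 - 22906 = 270170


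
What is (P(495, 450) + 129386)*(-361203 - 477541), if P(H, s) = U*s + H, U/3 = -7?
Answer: -101010778664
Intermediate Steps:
U = -21 (U = 3*(-7) = -21)
P(H, s) = H - 21*s (P(H, s) = -21*s + H = H - 21*s)
(P(495, 450) + 129386)*(-361203 - 477541) = ((495 - 21*450) + 129386)*(-361203 - 477541) = ((495 - 9450) + 129386)*(-838744) = (-8955 + 129386)*(-838744) = 120431*(-838744) = -101010778664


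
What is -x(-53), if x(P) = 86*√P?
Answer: -86*I*√53 ≈ -626.09*I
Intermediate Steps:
-x(-53) = -86*√(-53) = -86*I*√53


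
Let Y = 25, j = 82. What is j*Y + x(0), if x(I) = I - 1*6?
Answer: 2044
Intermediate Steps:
x(I) = -6 + I (x(I) = I - 6 = -6 + I)
j*Y + x(0) = 82*25 + (-6 + 0) = 2050 - 6 = 2044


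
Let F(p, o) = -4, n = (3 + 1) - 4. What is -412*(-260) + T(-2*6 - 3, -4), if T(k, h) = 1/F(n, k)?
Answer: 428479/4 ≈ 1.0712e+5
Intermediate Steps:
n = 0 (n = 4 - 4 = 0)
T(k, h) = -1/4 (T(k, h) = 1/(-4) = -1/4)
-412*(-260) + T(-2*6 - 3, -4) = -412*(-260) - 1/4 = 107120 - 1/4 = 428479/4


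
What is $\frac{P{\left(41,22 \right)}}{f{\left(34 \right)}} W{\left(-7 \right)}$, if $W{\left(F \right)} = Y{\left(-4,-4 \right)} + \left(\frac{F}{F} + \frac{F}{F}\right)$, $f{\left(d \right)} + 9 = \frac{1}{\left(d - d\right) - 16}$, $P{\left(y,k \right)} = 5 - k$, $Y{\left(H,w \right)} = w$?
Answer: $- \frac{544}{145} \approx -3.7517$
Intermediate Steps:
$f{\left(d \right)} = - \frac{145}{16}$ ($f{\left(d \right)} = -9 + \frac{1}{\left(d - d\right) - 16} = -9 + \frac{1}{0 - 16} = -9 + \frac{1}{-16} = -9 - \frac{1}{16} = - \frac{145}{16}$)
$W{\left(F \right)} = -2$ ($W{\left(F \right)} = -4 + \left(\frac{F}{F} + \frac{F}{F}\right) = -4 + \left(1 + 1\right) = -4 + 2 = -2$)
$\frac{P{\left(41,22 \right)}}{f{\left(34 \right)}} W{\left(-7 \right)} = \frac{5 - 22}{- \frac{145}{16}} \left(-2\right) = \left(5 - 22\right) \left(- \frac{16}{145}\right) \left(-2\right) = \left(-17\right) \left(- \frac{16}{145}\right) \left(-2\right) = \frac{272}{145} \left(-2\right) = - \frac{544}{145}$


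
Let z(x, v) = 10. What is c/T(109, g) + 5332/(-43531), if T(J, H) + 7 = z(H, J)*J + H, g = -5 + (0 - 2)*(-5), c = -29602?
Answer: -647202939/23680864 ≈ -27.330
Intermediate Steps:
g = 5 (g = -5 - 2*(-5) = -5 + 10 = 5)
T(J, H) = -7 + H + 10*J (T(J, H) = -7 + (10*J + H) = -7 + (H + 10*J) = -7 + H + 10*J)
c/T(109, g) + 5332/(-43531) = -29602/(-7 + 5 + 10*109) + 5332/(-43531) = -29602/(-7 + 5 + 1090) + 5332*(-1/43531) = -29602/1088 - 5332/43531 = -29602*1/1088 - 5332/43531 = -14801/544 - 5332/43531 = -647202939/23680864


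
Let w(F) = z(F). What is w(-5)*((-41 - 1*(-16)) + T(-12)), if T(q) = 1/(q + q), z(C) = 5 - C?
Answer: -3005/12 ≈ -250.42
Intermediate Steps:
w(F) = 5 - F
T(q) = 1/(2*q)
w(-5)*((-41 - 1*(-16)) + T(-12)) = (5 - 1*(-5))*((-41 - 1*(-16)) + (½)/(-12)) = (5 + 5)*((-41 + 16) + (½)*(-1/12)) = 10*(-25 - 1/24) = 10*(-601/24) = -3005/12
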